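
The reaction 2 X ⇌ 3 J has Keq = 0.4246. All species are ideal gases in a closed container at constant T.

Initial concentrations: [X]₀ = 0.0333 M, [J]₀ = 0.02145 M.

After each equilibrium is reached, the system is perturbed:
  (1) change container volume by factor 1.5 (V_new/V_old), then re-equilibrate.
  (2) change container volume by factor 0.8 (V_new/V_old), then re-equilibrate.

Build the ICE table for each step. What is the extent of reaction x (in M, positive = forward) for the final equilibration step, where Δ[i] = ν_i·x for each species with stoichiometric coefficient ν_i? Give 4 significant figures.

x = -4.0786e-04 M

Q₀ = 0.0089 vs Keq = 0.4246 ⇒ Q<K, forward
Step 1:
                  X         J
  I          0.0333   0.02145
  C        -0.01739   0.02609
  E         0.01591   0.04754
  solve Keq expr → x = 0.008696; check Q = 0.4246
Then change container volume by factor 1.5 (V_new/V_old).
Step 2:
                  X         J
  I          0.0106   0.03169
  C       -0.001199  0.001798
  E        0.009406   0.03349
  solve Keq expr → x = 5.9938e-04; check Q = 0.4246
Then change container volume by factor 0.8 (V_new/V_old).
Step 3:
                  X         J
  I         0.01176   0.04186
  C       8.1571e-04 -0.001224
  E         0.01257   0.04064
  solve Keq expr → x = -4.0786e-04; check Q = 0.4246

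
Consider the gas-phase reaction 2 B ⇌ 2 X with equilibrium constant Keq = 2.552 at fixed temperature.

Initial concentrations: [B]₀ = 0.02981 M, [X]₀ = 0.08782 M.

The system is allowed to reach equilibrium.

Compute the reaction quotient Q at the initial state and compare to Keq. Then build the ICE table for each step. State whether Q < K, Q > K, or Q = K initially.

Q₀ = 8.679; Q > K (proceeds reverse)

Q₀ = 8.679 vs Keq = 2.552 ⇒ Q>K, reverse
Step 1:
                   B          X
  init       0.02981    0.08782
  Δ          0.01548   -0.01548
  eq         0.04529    0.07234
  solve Keq expr → x = -0.007738; check Q = 2.552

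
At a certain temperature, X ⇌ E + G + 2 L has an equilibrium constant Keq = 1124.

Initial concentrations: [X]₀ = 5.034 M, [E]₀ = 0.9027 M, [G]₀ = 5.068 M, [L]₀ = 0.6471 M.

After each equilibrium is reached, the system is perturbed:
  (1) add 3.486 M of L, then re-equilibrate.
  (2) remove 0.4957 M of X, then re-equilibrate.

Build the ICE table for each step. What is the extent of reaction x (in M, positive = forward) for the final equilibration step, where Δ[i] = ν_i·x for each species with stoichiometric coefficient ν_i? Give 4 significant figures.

x = -0.1772 M

Q₀ = 0.3805 vs Keq = 1124 ⇒ Q<K, forward
Step 1:
                  X         E         G         L
  Initial     5.034    0.9027     5.068    0.6471
  Change     -3.336     3.336     3.336     6.672
  Equil       1.698     4.239     8.404     7.319
  solve Keq expr → x = 3.336; check Q = 1124
Then add 3.486 M of L.
Step 2:
                  X         E         G         L
  Initial     1.698     4.239     8.404     10.81
  Change     0.6114   -0.6114   -0.6114    -1.223
  Equil       2.309     3.627     7.793     9.583
  solve Keq expr → x = -0.6114; check Q = 1124
Then remove 0.4957 M of X.
Step 3:
                  X         E         G         L
  Initial     1.814     3.627     7.793     9.583
  Change     0.1772   -0.1772   -0.1772   -0.3543
  Equil       1.991      3.45     7.616     9.228
  solve Keq expr → x = -0.1772; check Q = 1124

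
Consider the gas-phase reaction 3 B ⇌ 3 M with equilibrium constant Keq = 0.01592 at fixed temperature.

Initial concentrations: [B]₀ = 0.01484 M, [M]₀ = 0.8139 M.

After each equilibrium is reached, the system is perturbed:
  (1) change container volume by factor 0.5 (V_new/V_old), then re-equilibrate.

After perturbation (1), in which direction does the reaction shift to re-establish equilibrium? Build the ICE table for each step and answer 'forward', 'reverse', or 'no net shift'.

Q₀ = 1.6497e+05 vs Keq = 0.01592 ⇒ Q>K, reverse
Step 1:
                    B           M
  I           0.01484      0.8139
  C            0.6473     -0.6473
  E            0.6622      0.1666
  solve Keq expr → x = -0.2158; check Q = 0.01592
Then change container volume by factor 0.5 (V_new/V_old).
Step 2:
                    B           M
  I             1.324      0.3332
  C                 0           0
  E             1.324      0.3332
  solve Keq expr → x = 0; check Q = 0.01592

Direction: no net shift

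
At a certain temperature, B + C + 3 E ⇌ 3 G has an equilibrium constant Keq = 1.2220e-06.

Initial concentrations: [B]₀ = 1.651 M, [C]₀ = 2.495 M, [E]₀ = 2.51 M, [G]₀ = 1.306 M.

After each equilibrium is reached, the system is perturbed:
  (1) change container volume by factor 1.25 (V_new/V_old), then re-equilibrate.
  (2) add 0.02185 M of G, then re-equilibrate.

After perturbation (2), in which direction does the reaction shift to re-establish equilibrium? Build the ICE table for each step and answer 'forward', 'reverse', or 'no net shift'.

Q₀ = 0.0342 vs Keq = 1.2220e-06 ⇒ Q>K, reverse
Step 1:
                   B          C          E          G
  I            1.651      2.495       2.51      1.306
  C           0.4111     0.4111      1.233     -1.233
  E            2.062      2.906      3.743    0.07269
  solve Keq expr → x = -0.4111; check Q = 1.2220e-06
Then change container volume by factor 1.25 (V_new/V_old).
Step 2:
                   B          C          E          G
  I             1.65      2.325      2.995    0.05815
  C          0.00262    0.00262   0.007861  -0.007861
  E            1.652      2.328      3.003    0.05029
  solve Keq expr → x = -0.00262; check Q = 1.2220e-06
Then add 0.02185 M of G.
Step 3:
                   B          C          E          G
  I            1.652      2.328      3.003    0.07214
  C         0.007123   0.007123    0.02137   -0.02137
  E            1.659      2.335      3.024    0.05077
  solve Keq expr → x = -0.007123; check Q = 1.2220e-06

Direction: reverse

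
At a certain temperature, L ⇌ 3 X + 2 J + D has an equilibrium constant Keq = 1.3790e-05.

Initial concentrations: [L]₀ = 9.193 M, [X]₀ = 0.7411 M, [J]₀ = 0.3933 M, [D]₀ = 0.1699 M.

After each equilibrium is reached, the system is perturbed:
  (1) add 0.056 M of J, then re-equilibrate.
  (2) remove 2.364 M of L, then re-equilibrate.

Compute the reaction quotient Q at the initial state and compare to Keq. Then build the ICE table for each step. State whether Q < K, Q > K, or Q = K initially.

Q₀ = 0.001164 vs Keq = 1.3790e-05 ⇒ Q>K, reverse
Step 1:
                   L          X          J          D
  init         9.193     0.7411     0.3933     0.1699
  Δ           0.1096    -0.3287    -0.2192    -0.1096
  eq           9.303     0.4124     0.1741    0.06032
  solve Keq expr → x = -0.1096; check Q = 1.3790e-05
Then add 0.056 M of J.
Step 2:
                   L          X          J          D
  init         9.303     0.4124     0.2301    0.06032
  Δ         0.009469   -0.02841   -0.01894  -0.009469
  eq           9.312      0.384     0.2112    0.05085
  solve Keq expr → x = -0.009469; check Q = 1.3790e-05
Then remove 2.364 M of L.
Step 3:
                   L          X          J          D
  init         6.948      0.384     0.2112    0.05085
  Δ         0.004577   -0.01373  -0.009154  -0.004577
  eq           6.953     0.3702     0.2021    0.04628
  solve Keq expr → x = -0.004577; check Q = 1.3790e-05

Q₀ = 0.001164; Q > K (proceeds reverse)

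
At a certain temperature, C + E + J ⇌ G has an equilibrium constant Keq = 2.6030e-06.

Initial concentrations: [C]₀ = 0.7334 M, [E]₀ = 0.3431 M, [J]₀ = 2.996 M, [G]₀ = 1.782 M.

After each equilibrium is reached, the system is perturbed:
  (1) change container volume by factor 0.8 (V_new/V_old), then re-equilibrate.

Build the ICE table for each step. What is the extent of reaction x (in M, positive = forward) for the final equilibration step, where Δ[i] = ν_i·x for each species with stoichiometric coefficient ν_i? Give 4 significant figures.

Q₀ = 2.364 vs Keq = 2.6030e-06 ⇒ Q>K, reverse
Step 1:
                    C           E           J           G
  Initial      0.7334      0.3431       2.996       1.782
  Change        1.782       1.782       1.782      -1.782
  Equil         2.515       2.125       4.778  6.6478e-05
  solve Keq expr → x = -1.782; check Q = 2.6030e-06
Then change container volume by factor 0.8 (V_new/V_old).
Step 2:
                    C           E           J           G
  Initial       3.144       2.656       5.972  8.3097e-05
  Change  -4.6737e-05 -4.6737e-05 -4.6737e-05  4.6737e-05
  Equil         3.144       2.656       5.972  1.2983e-04
  solve Keq expr → x = 4.6737e-05; check Q = 2.6030e-06

x = 4.6737e-05 M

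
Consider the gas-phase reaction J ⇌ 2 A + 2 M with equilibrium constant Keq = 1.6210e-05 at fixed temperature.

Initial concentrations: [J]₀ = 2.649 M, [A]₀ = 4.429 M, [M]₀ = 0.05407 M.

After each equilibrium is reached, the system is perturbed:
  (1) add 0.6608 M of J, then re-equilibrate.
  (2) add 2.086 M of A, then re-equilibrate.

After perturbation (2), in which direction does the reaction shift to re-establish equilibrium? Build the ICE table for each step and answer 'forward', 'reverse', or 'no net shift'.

Direction: reverse

Q₀ = 0.02165 vs Keq = 1.6210e-05 ⇒ Q>K, reverse
Step 1:
                    J           A           M
  I             2.649       4.429     0.05407
  C           0.02628    -0.05257    -0.05257
  E             2.675       4.376    0.001505
  solve Keq expr → x = -0.02628; check Q = 1.6210e-05
Then add 0.6608 M of J.
Step 2:
                    J           A           M
  I             3.336       4.376    0.001505
  C       -8.7750e-05  1.7550e-04  1.7550e-04
  E             3.336       4.377     0.00168
  solve Keq expr → x = 8.7750e-05; check Q = 1.6210e-05
Then add 2.086 M of A.
Step 3:
                    J           A           M
  I             3.336       6.463     0.00168
  C        2.7110e-04 -5.4220e-04 -5.4220e-04
  E             3.336       6.462    0.001138
  solve Keq expr → x = -2.7110e-04; check Q = 1.6210e-05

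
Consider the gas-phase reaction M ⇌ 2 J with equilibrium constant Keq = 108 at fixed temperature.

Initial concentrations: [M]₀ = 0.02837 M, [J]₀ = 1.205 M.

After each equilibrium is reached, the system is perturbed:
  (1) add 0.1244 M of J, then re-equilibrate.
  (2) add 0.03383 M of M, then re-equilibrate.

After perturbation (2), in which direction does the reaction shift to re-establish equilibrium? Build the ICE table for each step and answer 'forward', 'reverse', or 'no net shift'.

Q₀ = 51.18 vs Keq = 108 ⇒ Q<K, forward
Step 1:
                  M         J
  init      0.02837     1.205
  Δ        -0.01428   0.02856
  eq        0.01409     1.234
  solve Keq expr → x = 0.01428; check Q = 108
Then add 0.1244 M of J.
Step 2:
                  M         J
  init      0.01409     1.358
  Δ        0.002842 -0.005685
  eq        0.01693     1.352
  solve Keq expr → x = -0.002842; check Q = 108
Then add 0.03383 M of M.
Step 3:
                  M         J
  init      0.05076     1.352
  Δ        -0.03218   0.06436
  eq        0.01858     1.417
  solve Keq expr → x = 0.03218; check Q = 108

Direction: forward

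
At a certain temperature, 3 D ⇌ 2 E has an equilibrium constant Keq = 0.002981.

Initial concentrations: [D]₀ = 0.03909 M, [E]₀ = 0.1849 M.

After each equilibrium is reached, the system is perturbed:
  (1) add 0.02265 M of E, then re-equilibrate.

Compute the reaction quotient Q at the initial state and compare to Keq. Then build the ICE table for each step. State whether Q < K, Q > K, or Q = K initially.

Q₀ = 572.4; Q > K (proceeds reverse)

Q₀ = 572.4 vs Keq = 0.002981 ⇒ Q>K, reverse
Step 1:
                  D         E
  Initial   0.03909    0.1849
  Change     0.2637   -0.1758
  Equil      0.3028  0.009097
  solve Keq expr → x = -0.0879; check Q = 0.002981
Then add 0.02265 M of E.
Step 2:
                  D         E
  Initial    0.3028   0.03175
  Change    0.03177  -0.02118
  Equil      0.3346   0.01057
  solve Keq expr → x = -0.01059; check Q = 0.002981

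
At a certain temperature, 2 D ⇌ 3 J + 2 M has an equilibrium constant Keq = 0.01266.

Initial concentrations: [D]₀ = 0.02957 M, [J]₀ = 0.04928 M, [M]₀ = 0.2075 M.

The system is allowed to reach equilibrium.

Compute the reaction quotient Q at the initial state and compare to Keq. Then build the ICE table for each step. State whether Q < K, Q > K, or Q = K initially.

Q₀ = 0.005893; Q < K (proceeds forward)

Q₀ = 0.005893 vs Keq = 0.01266 ⇒ Q<K, forward
Step 1:
                  D         J         M
  I         0.02957   0.04928    0.2075
  C       -0.004538  0.006807  0.004538
  E         0.02503   0.05609     0.212
  solve Keq expr → x = 0.002269; check Q = 0.01266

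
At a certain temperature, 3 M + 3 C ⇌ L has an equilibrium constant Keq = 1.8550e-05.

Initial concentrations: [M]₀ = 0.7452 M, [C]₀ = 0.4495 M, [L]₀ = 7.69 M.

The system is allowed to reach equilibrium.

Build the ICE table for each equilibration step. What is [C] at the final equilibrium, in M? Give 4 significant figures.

Q₀ = 204.6 vs Keq = 1.8550e-05 ⇒ Q>K, reverse
Step 1:
                    M           C           L
  init         0.7452      0.4495        7.69
  Δ             7.492       7.492      -2.497
  eq            8.237       7.942       5.193
  solve Keq expr → x = -2.497; check Q = 1.8550e-05

[C]_eq = 7.942 M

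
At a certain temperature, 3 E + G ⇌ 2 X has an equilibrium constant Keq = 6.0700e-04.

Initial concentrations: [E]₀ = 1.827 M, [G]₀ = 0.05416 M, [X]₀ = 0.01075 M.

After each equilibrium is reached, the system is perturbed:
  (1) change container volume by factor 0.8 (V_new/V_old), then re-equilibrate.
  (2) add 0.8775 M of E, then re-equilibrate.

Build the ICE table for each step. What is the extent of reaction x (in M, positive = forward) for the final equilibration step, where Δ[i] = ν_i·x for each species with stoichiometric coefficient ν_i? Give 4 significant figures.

Q₀ = 3.4988e-04 vs Keq = 6.0700e-04 ⇒ Q<K, forward
Step 1:
                  E         G         X
  Initial     1.827   0.05416   0.01075
  Change  -0.004722 -0.001574  0.003148
  Equil       1.822   0.05259    0.0139
  solve Keq expr → x = 0.001574; check Q = 6.0700e-04
Then change container volume by factor 0.8 (V_new/V_old).
Step 2:
                  E         G         X
  Initial     2.278   0.06573   0.01737
  Change  -0.005899 -0.001966  0.003933
  Equil       2.272   0.06377   0.02131
  solve Keq expr → x = 0.001966; check Q = 6.0700e-04
Then add 0.8775 M of E.
Step 3:
                  E         G         X
  Initial     3.149   0.06377   0.02131
  Change   -0.01737 -0.005789   0.01158
  Equil       3.132   0.05798   0.03288
  solve Keq expr → x = 0.005789; check Q = 6.0700e-04

x = 0.005789 M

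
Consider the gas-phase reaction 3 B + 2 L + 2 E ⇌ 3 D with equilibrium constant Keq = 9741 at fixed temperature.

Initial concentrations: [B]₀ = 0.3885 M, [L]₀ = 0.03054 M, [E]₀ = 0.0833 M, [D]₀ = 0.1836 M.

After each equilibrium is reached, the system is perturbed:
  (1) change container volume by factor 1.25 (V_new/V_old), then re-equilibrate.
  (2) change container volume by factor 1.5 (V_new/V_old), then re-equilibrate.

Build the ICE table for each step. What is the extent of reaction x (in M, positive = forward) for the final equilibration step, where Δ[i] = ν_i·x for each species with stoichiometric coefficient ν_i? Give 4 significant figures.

x = -0.004364 M

Q₀ = 1.6309e+04 vs Keq = 9741 ⇒ Q>K, reverse
Step 1:
                   B          L          E          D
  init        0.3885    0.03054     0.0833     0.1836
  Δ          0.00638   0.004253   0.004253   -0.00638
  eq          0.3949    0.03479    0.08755     0.1772
  solve Keq expr → x = -0.002127; check Q = 9741
Then change container volume by factor 1.25 (V_new/V_old).
Step 2:
                   B          L          E          D
  init        0.3159    0.02783    0.07004     0.1418
  Δ         0.009641   0.006427   0.006427  -0.009641
  eq          0.3255    0.03426    0.07647     0.1321
  solve Keq expr → x = -0.003214; check Q = 9741
Then change container volume by factor 1.5 (V_new/V_old).
Step 3:
                   B          L          E          D
  init         0.217    0.02284    0.05098    0.08809
  Δ          0.01309   0.008729   0.008729   -0.01309
  eq          0.2301    0.03157    0.05971      0.075
  solve Keq expr → x = -0.004364; check Q = 9741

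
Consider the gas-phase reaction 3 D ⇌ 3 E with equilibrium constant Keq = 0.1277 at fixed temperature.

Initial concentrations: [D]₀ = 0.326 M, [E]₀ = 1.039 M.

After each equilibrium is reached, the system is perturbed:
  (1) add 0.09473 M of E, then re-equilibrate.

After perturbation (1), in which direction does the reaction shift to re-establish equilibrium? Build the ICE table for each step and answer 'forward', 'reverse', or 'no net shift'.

Direction: reverse

Q₀ = 32.37 vs Keq = 0.1277 ⇒ Q>K, reverse
Step 1:
                  D         E
  I           0.326     1.039
  C          0.5818   -0.5818
  E          0.9078    0.4572
  solve Keq expr → x = -0.1939; check Q = 0.1277
Then add 0.09473 M of E.
Step 2:
                  D         E
  I          0.9078    0.5519
  C           0.063    -0.063
  E          0.9708    0.4889
  solve Keq expr → x = -0.021; check Q = 0.1277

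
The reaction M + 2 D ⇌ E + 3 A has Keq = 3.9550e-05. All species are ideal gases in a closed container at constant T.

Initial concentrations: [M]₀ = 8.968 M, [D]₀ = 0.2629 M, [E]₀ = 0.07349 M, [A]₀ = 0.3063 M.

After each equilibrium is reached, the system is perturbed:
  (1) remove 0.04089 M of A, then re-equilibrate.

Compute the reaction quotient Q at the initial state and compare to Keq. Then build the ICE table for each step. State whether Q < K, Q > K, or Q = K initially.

Q₀ = 0.003407 vs Keq = 3.9550e-05 ⇒ Q>K, reverse
Step 1:
                   M          D          E          A
  I            8.968     0.2629    0.07349     0.3063
  C          0.05539     0.1108   -0.05539    -0.1662
  E            9.023     0.3737     0.0181     0.1401
  solve Keq expr → x = -0.05539; check Q = 3.9550e-05
Then remove 0.04089 M of A.
Step 2:
                   M          D          E          A
  I            9.023     0.3737     0.0181    0.09925
  C        -0.007441   -0.01488   0.007441    0.02232
  E            9.016     0.3588    0.02554     0.1216
  solve Keq expr → x = 0.007441; check Q = 3.9550e-05

Q₀ = 0.003407; Q > K (proceeds reverse)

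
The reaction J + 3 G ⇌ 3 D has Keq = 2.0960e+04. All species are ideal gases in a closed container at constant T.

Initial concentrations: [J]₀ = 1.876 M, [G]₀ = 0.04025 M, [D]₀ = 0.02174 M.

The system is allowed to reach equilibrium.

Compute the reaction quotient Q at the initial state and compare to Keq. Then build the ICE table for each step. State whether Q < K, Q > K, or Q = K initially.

Q₀ = 0.08399; Q < K (proceeds forward)

Q₀ = 0.08399 vs Keq = 2.0960e+04 ⇒ Q<K, forward
Step 1:
                   J          G          D
  I            1.876    0.04025    0.02174
  C         -0.01283   -0.03848    0.03848
  E            1.863   0.001775    0.06022
  solve Keq expr → x = 0.01283; check Q = 2.0960e+04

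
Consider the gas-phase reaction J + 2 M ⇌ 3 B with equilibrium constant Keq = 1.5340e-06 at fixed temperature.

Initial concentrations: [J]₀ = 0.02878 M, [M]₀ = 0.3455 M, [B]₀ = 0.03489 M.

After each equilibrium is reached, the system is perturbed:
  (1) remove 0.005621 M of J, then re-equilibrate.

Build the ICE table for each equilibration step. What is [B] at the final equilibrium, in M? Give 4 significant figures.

Q₀ = 0.01236 vs Keq = 1.5340e-06 ⇒ Q>K, reverse
Step 1:
                  J         M         B
  init      0.02878    0.3455   0.03489
  Δ         0.01096   0.02191  -0.03287
  eq        0.03974    0.3674  0.002019
  solve Keq expr → x = -0.01096; check Q = 1.5340e-06
Then remove 0.005621 M of J.
Step 2:
                  J         M         B
  init      0.03412    0.3674  0.002019
  Δ       3.3074e-05 6.6148e-05 -9.9222e-05
  eq        0.03415    0.3675   0.00192
  solve Keq expr → x = -3.3074e-05; check Q = 1.5340e-06

[B]_eq = 0.00192 M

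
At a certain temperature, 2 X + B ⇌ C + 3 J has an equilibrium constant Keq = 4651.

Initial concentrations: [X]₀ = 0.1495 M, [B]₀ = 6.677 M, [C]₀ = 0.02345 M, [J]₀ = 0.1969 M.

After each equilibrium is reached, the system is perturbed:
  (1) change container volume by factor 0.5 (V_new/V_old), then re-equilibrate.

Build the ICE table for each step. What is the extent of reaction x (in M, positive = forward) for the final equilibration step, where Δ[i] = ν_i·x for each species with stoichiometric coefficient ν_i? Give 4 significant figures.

Q₀ = 0.0012 vs Keq = 4651 ⇒ Q<K, forward
Step 1:
                    X           B           C           J
  Initial      0.1495       6.677     0.02345      0.1969
  Change       -0.149    -0.07451     0.07451      0.2235
  Equil    4.8687e-04       6.602     0.09796      0.4204
  solve Keq expr → x = 0.07451; check Q = 4651
Then change container volume by factor 0.5 (V_new/V_old).
Step 2:
                    X           B           C           J
  Initial  9.7374e-04        13.2      0.1959      0.8408
  Change   4.0114e-04  2.0057e-04 -2.0057e-04 -6.0172e-04
  Equil      0.001375       13.21      0.1957      0.8402
  solve Keq expr → x = -2.0057e-04; check Q = 4651

x = -2.0057e-04 M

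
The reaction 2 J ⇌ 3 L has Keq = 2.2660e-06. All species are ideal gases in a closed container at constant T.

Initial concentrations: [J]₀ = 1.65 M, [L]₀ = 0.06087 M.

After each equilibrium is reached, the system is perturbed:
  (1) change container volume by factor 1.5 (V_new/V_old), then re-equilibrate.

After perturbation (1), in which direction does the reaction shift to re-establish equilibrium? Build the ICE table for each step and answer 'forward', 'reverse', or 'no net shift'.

Q₀ = 8.2840e-05 vs Keq = 2.2660e-06 ⇒ Q>K, reverse
Step 1:
                   J          L
  I             1.65    0.06087
  C          0.02821   -0.04232
  E            1.678    0.01855
  solve Keq expr → x = -0.01411; check Q = 2.2660e-06
Then change container volume by factor 1.5 (V_new/V_old).
Step 2:
                   J          L
  I            1.119    0.01237
  C        -0.001186    0.00178
  E            1.118    0.01415
  solve Keq expr → x = 5.9317e-04; check Q = 2.2660e-06

Direction: forward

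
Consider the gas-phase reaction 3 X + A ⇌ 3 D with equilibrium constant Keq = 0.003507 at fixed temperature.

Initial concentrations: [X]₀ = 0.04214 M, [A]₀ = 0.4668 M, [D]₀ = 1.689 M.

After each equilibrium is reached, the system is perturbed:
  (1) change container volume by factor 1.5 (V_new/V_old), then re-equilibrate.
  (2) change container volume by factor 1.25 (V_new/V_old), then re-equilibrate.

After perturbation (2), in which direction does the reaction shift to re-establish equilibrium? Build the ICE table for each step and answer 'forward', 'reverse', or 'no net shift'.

Direction: reverse

Q₀ = 1.3794e+05 vs Keq = 0.003507 ⇒ Q>K, reverse
Step 1:
                    X           A           D
  Initial     0.04214      0.4668       1.689
  Change        1.464      0.4879      -1.464
  Equil         1.506      0.9547      0.2253
  solve Keq expr → x = -0.4879; check Q = 0.003507
Then change container volume by factor 1.5 (V_new/V_old).
Step 2:
                    X           A           D
  Initial       1.004      0.6365      0.1502
  Change      0.01645    0.005485    -0.01645
  Equil          1.02       0.642      0.1337
  solve Keq expr → x = -0.005485; check Q = 0.003507
Then change container volume by factor 1.25 (V_new/V_old).
Step 3:
                    X           A           D
  Initial      0.8163      0.5136       0.107
  Change     0.006708    0.002236   -0.006708
  Equil         0.823      0.5158      0.1003
  solve Keq expr → x = -0.002236; check Q = 0.003507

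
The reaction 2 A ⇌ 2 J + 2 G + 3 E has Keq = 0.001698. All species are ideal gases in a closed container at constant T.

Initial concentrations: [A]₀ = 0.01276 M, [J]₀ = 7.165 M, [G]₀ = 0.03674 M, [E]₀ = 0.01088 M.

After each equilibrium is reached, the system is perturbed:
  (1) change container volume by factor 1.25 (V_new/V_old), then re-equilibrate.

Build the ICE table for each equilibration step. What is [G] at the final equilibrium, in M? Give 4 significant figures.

[G]_eq = 0.03255 M

Q₀ = 5.4815e-04 vs Keq = 0.001698 ⇒ Q<K, forward
Step 1:
                  A         J         G         E
  init      0.01276     7.165   0.03674   0.01088
  Δ       -0.001916  0.001916  0.001916  0.002874
  eq        0.01084     7.167   0.03866   0.01375
  solve Keq expr → x = 9.5786e-04; check Q = 0.001698
Then change container volume by factor 1.25 (V_new/V_old).
Step 2:
                  A         J         G         E
  init     0.008675     5.734   0.03092     0.011
  Δ       -0.001621  0.001621  0.001621  0.002432
  eq       0.007054     5.735   0.03255   0.01344
  solve Keq expr → x = 8.1073e-04; check Q = 0.001698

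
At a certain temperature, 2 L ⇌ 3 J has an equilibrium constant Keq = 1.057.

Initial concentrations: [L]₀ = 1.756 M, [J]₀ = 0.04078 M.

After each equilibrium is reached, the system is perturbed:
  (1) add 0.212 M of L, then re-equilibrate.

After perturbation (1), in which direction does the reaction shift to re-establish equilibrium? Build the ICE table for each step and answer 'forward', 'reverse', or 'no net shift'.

Direction: forward

Q₀ = 2.1993e-05 vs Keq = 1.057 ⇒ Q<K, forward
Step 1:
                   L          J
  Initial      1.756    0.04078
  Change     -0.6841      1.026
  Equil        1.072      1.067
  solve Keq expr → x = 0.342; check Q = 1.057
Then add 0.212 M of L.
Step 2:
                   L          J
  Initial      1.284      1.067
  Change    -0.06404    0.09605
  Equil         1.22      1.163
  solve Keq expr → x = 0.03202; check Q = 1.057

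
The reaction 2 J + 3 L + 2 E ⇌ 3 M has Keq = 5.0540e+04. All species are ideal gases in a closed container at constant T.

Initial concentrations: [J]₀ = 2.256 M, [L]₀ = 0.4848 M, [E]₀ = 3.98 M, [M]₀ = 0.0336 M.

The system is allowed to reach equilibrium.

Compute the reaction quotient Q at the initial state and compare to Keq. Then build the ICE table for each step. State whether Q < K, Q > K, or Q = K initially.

Q₀ = 4.1294e-06; Q < K (proceeds forward)

Q₀ = 4.1294e-06 vs Keq = 5.0540e+04 ⇒ Q<K, forward
Step 1:
                    J           L           E           M
  I             2.256      0.4848        3.98      0.0336
  C           -0.3207      -0.481     -0.3207       0.481
  E             1.935    0.003774       3.659      0.5146
  solve Keq expr → x = 0.1603; check Q = 5.0540e+04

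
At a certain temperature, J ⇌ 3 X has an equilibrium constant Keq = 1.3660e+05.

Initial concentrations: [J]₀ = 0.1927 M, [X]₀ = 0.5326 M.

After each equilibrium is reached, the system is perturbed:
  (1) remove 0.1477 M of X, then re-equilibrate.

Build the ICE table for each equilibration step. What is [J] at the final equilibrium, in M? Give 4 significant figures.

Q₀ = 0.784 vs Keq = 1.3660e+05 ⇒ Q<K, forward
Step 1:
                   J          X
  I           0.1927     0.5326
  C          -0.1927     0.5781
  E       1.0030e-05      1.111
  solve Keq expr → x = 0.1927; check Q = 1.3660e+05
Then remove 0.1477 M of X.
Step 2:
                   J          X
  I       1.0030e-05      0.963
  C       -3.4927e-06 1.0478e-05
  E       6.5373e-06      0.963
  solve Keq expr → x = 3.4927e-06; check Q = 1.3660e+05

[J]_eq = 6.5373e-06 M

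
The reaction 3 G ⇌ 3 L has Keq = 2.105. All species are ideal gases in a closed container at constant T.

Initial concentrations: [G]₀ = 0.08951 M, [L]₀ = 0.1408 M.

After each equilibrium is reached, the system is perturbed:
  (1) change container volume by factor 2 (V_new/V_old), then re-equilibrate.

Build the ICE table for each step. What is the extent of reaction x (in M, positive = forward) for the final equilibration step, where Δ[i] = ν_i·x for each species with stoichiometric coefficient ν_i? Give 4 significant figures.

Q₀ = 3.892 vs Keq = 2.105 ⇒ Q>K, reverse
Step 1:
                   G          L
  init       0.08951     0.1408
  Δ          0.01143   -0.01143
  eq          0.1009     0.1294
  solve Keq expr → x = -0.003811; check Q = 2.105
Then change container volume by factor 2 (V_new/V_old).
Step 2:
                   G          L
  init       0.05047    0.06468
  Δ                0          0
  eq         0.05047    0.06468
  solve Keq expr → x = 0; check Q = 2.105

x = 0 M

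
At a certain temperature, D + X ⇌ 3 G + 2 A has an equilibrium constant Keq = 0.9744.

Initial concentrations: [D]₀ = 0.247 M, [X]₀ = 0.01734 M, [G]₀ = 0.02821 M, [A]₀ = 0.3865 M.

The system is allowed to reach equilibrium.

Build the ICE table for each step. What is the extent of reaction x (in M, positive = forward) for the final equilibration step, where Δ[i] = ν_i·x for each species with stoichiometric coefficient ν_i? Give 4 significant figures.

Q₀ = 7.8300e-04 vs Keq = 0.9744 ⇒ Q<K, forward
Step 1:
                    D           X           G           A
  Initial       0.247     0.01734     0.02821      0.3865
  Change     -0.01695    -0.01695     0.05085      0.0339
  Equil          0.23  3.8963e-04     0.07906      0.4204
  solve Keq expr → x = 0.01695; check Q = 0.9744

x = 0.01695 M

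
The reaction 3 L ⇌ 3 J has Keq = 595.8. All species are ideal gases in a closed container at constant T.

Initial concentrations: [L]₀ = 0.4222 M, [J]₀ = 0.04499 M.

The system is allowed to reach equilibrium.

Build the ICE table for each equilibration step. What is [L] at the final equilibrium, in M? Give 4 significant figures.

Q₀ = 0.00121 vs Keq = 595.8 ⇒ Q<K, forward
Step 1:
                   L          J
  init        0.4222    0.04499
  Δ          -0.3726     0.3726
  eq         0.04962     0.4176
  solve Keq expr → x = 0.1242; check Q = 595.8

[L]_eq = 0.04962 M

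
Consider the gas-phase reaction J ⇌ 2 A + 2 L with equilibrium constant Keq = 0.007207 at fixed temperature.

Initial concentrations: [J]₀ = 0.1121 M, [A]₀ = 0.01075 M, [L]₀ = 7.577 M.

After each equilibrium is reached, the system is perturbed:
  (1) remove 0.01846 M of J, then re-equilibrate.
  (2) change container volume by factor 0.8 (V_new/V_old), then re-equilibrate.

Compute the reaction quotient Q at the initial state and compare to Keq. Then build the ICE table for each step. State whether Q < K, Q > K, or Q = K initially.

Q₀ = 0.05918 vs Keq = 0.007207 ⇒ Q>K, reverse
Step 1:
                  J         A         L
  I          0.1121   0.01075     7.577
  C        0.003469 -0.006938 -0.006938
  E          0.1156  0.003812      7.57
  solve Keq expr → x = -0.003469; check Q = 0.007207
Then remove 0.01846 M of J.
Step 2:
                  J         A         L
  I         0.09711  0.003812      7.57
  C       1.5737e-04 -3.1474e-04 -3.1474e-04
  E         0.09727  0.003498      7.57
  solve Keq expr → x = -1.5737e-04; check Q = 0.007207
Then change container volume by factor 0.8 (V_new/V_old).
Step 3:
                  J         A         L
  I          0.1216  0.004372     9.462
  C       6.1766e-04 -0.001235 -0.001235
  E          0.1222  0.003137     9.461
  solve Keq expr → x = -6.1766e-04; check Q = 0.007207

Q₀ = 0.05918; Q > K (proceeds reverse)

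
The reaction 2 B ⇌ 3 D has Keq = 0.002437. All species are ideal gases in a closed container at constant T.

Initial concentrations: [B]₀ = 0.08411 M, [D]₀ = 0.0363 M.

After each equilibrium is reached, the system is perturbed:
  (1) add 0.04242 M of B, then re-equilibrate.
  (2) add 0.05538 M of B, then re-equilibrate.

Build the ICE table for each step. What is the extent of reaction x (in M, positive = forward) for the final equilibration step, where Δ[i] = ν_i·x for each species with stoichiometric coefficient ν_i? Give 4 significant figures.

Q₀ = 0.006761 vs Keq = 0.002437 ⇒ Q>K, reverse
Step 1:
                  B         D
  Initial   0.08411    0.0363
  Change   0.006148 -0.009222
  Equil     0.09026   0.02708
  solve Keq expr → x = -0.003074; check Q = 0.002437
Then add 0.04242 M of B.
Step 2:
                  B         D
  Initial    0.1327   0.02708
  Change  -0.004728  0.007092
  Equil      0.1279   0.03417
  solve Keq expr → x = 0.002364; check Q = 0.002437
Then add 0.05538 M of B.
Step 3:
                  B         D
  Initial    0.1833   0.03417
  Change  -0.005582  0.008372
  Equil      0.1777   0.04254
  solve Keq expr → x = 0.002791; check Q = 0.002437

x = 0.002791 M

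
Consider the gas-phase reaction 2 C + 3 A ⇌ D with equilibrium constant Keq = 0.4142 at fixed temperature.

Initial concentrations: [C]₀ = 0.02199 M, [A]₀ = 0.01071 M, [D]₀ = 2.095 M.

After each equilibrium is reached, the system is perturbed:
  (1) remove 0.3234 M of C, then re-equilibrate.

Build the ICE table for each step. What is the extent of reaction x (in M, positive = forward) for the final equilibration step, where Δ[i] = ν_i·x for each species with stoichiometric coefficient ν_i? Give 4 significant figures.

x = -0.06614 M

Q₀ = 3.5267e+09 vs Keq = 0.4142 ⇒ Q>K, reverse
Step 1:
                  C         A         D
  Initial   0.02199   0.01071     2.095
  Change      1.013     1.519   -0.5064
  Equil       1.035      1.53     1.589
  solve Keq expr → x = -0.5064; check Q = 0.4142
Then remove 0.3234 M of C.
Step 2:
                  C         A         D
  Initial    0.7114      1.53     1.589
  Change     0.1323    0.1984  -0.06614
  Equil      0.8437     1.728     1.522
  solve Keq expr → x = -0.06614; check Q = 0.4142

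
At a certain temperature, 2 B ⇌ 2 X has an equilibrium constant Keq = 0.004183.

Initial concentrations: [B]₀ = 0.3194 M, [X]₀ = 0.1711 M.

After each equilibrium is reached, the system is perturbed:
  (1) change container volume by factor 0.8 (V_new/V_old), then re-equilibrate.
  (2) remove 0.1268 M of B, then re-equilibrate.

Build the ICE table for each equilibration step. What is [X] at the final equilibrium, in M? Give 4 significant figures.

Q₀ = 0.287 vs Keq = 0.004183 ⇒ Q>K, reverse
Step 1:
                    B           X
  Initial      0.3194      0.1711
  Change       0.1413     -0.1413
  Equil        0.4607      0.0298
  solve Keq expr → x = -0.07065; check Q = 0.004183
Then change container volume by factor 0.8 (V_new/V_old).
Step 2:
                    B           X
  Initial      0.5759     0.03725
  Change            0           0
  Equil        0.5759     0.03725
  solve Keq expr → x = 0; check Q = 0.004183
Then remove 0.1268 M of B.
Step 3:
                    B           X
  Initial      0.4491     0.03725
  Change     0.007703   -0.007703
  Equil        0.4568     0.02954
  solve Keq expr → x = -0.003851; check Q = 0.004183

[X]_eq = 0.02954 M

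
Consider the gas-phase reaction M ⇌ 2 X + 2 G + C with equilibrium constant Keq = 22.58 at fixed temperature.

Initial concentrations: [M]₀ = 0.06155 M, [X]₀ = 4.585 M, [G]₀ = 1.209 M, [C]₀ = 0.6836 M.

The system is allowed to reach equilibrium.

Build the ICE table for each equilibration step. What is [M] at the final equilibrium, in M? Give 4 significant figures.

Q₀ = 341.3 vs Keq = 22.58 ⇒ Q>K, reverse
Step 1:
                    M           X           G           C
  init        0.06155       4.585       1.209      0.6836
  Δ            0.1946     -0.3893     -0.3893     -0.1946
  eq           0.2562       4.196      0.8197       0.489
  solve Keq expr → x = -0.1946; check Q = 22.58

[M]_eq = 0.2562 M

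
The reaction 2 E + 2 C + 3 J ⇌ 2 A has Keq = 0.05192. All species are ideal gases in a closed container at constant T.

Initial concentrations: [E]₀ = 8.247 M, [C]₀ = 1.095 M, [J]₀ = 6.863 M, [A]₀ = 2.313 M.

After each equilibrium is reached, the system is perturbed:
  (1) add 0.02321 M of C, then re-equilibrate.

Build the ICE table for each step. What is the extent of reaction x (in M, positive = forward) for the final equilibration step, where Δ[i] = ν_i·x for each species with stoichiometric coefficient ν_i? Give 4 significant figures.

x = 0.01024 M

Q₀ = 2.0295e-04 vs Keq = 0.05192 ⇒ Q<K, forward
Step 1:
                    E           C           J           A
  Initial       8.247       1.095       6.863       2.313
  Change      -0.9414     -0.9414      -1.412      0.9414
  Equil         7.306      0.1536       5.451       3.254
  solve Keq expr → x = 0.4707; check Q = 0.05192
Then add 0.02321 M of C.
Step 2:
                    E           C           J           A
  Initial       7.306      0.1768       5.451       3.254
  Change     -0.02049    -0.02049    -0.03073     0.02049
  Equil         7.285      0.1563        5.42       3.275
  solve Keq expr → x = 0.01024; check Q = 0.05192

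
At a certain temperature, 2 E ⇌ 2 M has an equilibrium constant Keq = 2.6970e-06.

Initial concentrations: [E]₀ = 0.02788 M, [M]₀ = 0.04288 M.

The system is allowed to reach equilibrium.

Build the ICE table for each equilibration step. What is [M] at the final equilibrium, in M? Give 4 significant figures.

Q₀ = 2.366 vs Keq = 2.6970e-06 ⇒ Q>K, reverse
Step 1:
                  E         M
  Initial   0.02788   0.04288
  Change    0.04276  -0.04276
  Equil     0.07064 1.1602e-04
  solve Keq expr → x = -0.02138; check Q = 2.6970e-06

[M]_eq = 1.1602e-04 M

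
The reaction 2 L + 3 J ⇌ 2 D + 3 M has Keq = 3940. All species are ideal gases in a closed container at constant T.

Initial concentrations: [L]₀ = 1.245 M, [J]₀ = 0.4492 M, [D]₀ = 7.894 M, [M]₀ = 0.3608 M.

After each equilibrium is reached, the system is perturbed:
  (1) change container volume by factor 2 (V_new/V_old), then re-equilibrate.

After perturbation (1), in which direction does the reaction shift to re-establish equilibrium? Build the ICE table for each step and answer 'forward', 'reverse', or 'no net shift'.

Q₀ = 20.83 vs Keq = 3940 ⇒ Q<K, forward
Step 1:
                   L          J          D          M
  I            1.245     0.4492      7.894     0.3608
  C          -0.1927     -0.289     0.1927      0.289
  E            1.052     0.1602      8.087     0.6498
  solve Keq expr → x = 0.09633; check Q = 3940
Then change container volume by factor 2 (V_new/V_old).
Step 2:
                   L          J          D          M
  I           0.5262     0.0801      4.043     0.3249
  C                0          0          0          0
  E           0.5262     0.0801      4.043     0.3249
  solve Keq expr → x = 0; check Q = 3940

Direction: no net shift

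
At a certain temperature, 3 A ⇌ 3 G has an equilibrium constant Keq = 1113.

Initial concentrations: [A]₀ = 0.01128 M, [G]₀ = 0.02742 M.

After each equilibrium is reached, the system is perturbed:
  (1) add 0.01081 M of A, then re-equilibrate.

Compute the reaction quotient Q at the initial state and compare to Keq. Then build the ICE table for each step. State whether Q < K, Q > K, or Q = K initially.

Q₀ = 14.36; Q < K (proceeds forward)

Q₀ = 14.36 vs Keq = 1113 ⇒ Q<K, forward
Step 1:
                    A           G
  init        0.01128     0.02742
  Δ         -0.007874    0.007874
  eq         0.003406     0.03529
  solve Keq expr → x = 0.002625; check Q = 1113
Then add 0.01081 M of A.
Step 2:
                    A           G
  init        0.01422     0.03529
  Δ         -0.009859    0.009859
  eq         0.004357     0.04515
  solve Keq expr → x = 0.003286; check Q = 1113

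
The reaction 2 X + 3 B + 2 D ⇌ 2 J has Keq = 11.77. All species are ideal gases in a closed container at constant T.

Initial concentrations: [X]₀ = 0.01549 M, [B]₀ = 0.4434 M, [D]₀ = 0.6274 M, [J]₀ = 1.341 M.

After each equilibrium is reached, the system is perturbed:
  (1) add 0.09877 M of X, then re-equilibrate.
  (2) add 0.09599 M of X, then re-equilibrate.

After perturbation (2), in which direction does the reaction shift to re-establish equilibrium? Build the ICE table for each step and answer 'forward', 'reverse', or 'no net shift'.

Q₀ = 2.1841e+05 vs Keq = 11.77 ⇒ Q>K, reverse
Step 1:
                   X          B          D          J
  I          0.01549     0.4434     0.6274      1.341
  C           0.3273     0.4909     0.3273    -0.3273
  E           0.3427     0.9343     0.9547      1.014
  solve Keq expr → x = -0.1636; check Q = 11.77
Then add 0.09877 M of X.
Step 2:
                   X          B          D          J
  I           0.4415     0.9343     0.9547      1.014
  C         -0.03678   -0.05517   -0.03678    0.03678
  E           0.4047     0.8791     0.9179      1.051
  solve Keq expr → x = 0.01839; check Q = 11.77
Then add 0.09599 M of X.
Step 3:
                   X          B          D          J
  I           0.5007     0.8791     0.9179      1.051
  C         -0.03157   -0.04736   -0.03157    0.03157
  E           0.4691     0.8317     0.8863      1.082
  solve Keq expr → x = 0.01579; check Q = 11.77

Direction: forward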